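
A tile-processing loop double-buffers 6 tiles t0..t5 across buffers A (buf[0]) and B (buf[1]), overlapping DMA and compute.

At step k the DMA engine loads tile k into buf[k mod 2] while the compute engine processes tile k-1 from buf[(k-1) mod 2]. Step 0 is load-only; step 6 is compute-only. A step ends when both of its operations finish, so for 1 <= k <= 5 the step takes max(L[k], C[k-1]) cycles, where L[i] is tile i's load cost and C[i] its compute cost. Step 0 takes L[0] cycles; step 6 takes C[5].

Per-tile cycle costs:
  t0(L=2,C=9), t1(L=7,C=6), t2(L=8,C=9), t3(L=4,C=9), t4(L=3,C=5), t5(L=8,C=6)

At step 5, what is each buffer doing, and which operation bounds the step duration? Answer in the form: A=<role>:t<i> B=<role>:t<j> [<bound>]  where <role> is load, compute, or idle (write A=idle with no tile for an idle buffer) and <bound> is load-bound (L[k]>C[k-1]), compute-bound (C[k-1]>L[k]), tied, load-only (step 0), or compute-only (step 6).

step 5: A=compute:t4 B=load:t5 [load-bound]

k=0 load=t0/2c comp=- wait=2 total=2
k=1 load=t1/7c comp=t0/9c wait=9 total=11
k=2 load=t2/8c comp=t1/6c wait=8 total=19
k=3 load=t3/4c comp=t2/9c wait=9 total=28
k=4 load=t4/3c comp=t3/9c wait=9 total=37
k=5 load=t5/8c comp=t4/5c wait=8 total=45
k=6 load=- comp=t5/6c wait=6 total=51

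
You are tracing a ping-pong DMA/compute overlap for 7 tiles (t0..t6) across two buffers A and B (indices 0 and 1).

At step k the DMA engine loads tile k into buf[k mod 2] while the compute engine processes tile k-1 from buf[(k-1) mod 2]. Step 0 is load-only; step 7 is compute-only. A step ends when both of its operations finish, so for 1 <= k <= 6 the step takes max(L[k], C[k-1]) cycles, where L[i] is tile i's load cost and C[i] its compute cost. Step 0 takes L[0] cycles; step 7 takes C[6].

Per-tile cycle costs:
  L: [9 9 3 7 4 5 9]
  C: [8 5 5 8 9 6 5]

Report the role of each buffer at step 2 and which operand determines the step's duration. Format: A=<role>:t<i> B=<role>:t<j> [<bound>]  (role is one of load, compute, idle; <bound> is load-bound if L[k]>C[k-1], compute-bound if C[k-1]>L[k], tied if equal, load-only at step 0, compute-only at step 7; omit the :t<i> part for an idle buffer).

step 2: A=load:t2 B=compute:t1 [compute-bound]

step 0: L[0]=9 → dur=9, Σ=9 | A=load:t0 B=idle [load-only]
step 1: L[1]=9 C[0]=8 → dur=9, Σ=18 | A=compute:t0 B=load:t1 [load-bound]
step 2: L[2]=3 C[1]=5 → dur=5, Σ=23 | A=load:t2 B=compute:t1 [compute-bound]
step 3: L[3]=7 C[2]=5 → dur=7, Σ=30 | A=compute:t2 B=load:t3 [load-bound]
step 4: L[4]=4 C[3]=8 → dur=8, Σ=38 | A=load:t4 B=compute:t3 [compute-bound]
step 5: L[5]=5 C[4]=9 → dur=9, Σ=47 | A=compute:t4 B=load:t5 [compute-bound]
step 6: L[6]=9 C[5]=6 → dur=9, Σ=56 | A=load:t6 B=compute:t5 [load-bound]
step 7: C[6]=5 → dur=5, Σ=61 | A=compute:t6 B=idle [compute-only]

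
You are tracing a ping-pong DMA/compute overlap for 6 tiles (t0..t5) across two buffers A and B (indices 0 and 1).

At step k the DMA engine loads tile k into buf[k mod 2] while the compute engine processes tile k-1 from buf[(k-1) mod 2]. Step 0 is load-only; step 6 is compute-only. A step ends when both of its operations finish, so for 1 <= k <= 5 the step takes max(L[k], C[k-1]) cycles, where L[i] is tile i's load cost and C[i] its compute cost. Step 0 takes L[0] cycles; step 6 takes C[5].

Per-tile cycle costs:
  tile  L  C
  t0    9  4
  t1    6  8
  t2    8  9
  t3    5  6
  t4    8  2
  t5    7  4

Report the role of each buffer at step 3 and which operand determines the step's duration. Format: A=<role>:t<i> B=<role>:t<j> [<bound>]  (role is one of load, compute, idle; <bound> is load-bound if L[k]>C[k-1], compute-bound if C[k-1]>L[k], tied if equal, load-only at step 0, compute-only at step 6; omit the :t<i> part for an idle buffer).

step 0: L[0]=9 → dur=9, Σ=9 | A=load:t0 B=idle [load-only]
step 1: L[1]=6 C[0]=4 → dur=6, Σ=15 | A=compute:t0 B=load:t1 [load-bound]
step 2: L[2]=8 C[1]=8 → dur=8, Σ=23 | A=load:t2 B=compute:t1 [tied]
step 3: L[3]=5 C[2]=9 → dur=9, Σ=32 | A=compute:t2 B=load:t3 [compute-bound]
step 4: L[4]=8 C[3]=6 → dur=8, Σ=40 | A=load:t4 B=compute:t3 [load-bound]
step 5: L[5]=7 C[4]=2 → dur=7, Σ=47 | A=compute:t4 B=load:t5 [load-bound]
step 6: C[5]=4 → dur=4, Σ=51 | A=idle B=compute:t5 [compute-only]

step 3: A=compute:t2 B=load:t3 [compute-bound]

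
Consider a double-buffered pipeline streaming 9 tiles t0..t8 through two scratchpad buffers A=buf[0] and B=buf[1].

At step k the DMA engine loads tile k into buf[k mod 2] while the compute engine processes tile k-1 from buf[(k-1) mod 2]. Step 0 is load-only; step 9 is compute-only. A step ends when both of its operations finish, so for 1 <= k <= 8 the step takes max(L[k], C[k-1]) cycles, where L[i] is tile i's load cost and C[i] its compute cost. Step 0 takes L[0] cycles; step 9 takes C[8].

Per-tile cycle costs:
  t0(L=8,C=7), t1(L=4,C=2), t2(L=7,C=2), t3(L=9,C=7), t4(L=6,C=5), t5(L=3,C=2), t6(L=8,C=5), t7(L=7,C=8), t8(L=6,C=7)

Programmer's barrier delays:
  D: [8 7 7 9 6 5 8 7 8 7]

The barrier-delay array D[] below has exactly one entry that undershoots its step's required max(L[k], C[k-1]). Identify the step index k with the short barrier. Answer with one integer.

hazard at step 4

k=0 barrier L[0]=8→8c, D[0]=8 ok
k=1 barrier max(L[1]=4,C[0]=7)→7c, D[1]=7 ok
k=2 barrier max(L[2]=7,C[1]=2)→7c, D[2]=7 ok
k=3 barrier max(L[3]=9,C[2]=2)→9c, D[3]=9 ok
k=4 barrier max(L[4]=6,C[3]=7)→7c, D[4]=6 SHORT
k=5 barrier max(L[5]=3,C[4]=5)→5c, D[5]=5 ok
k=6 barrier max(L[6]=8,C[5]=2)→8c, D[6]=8 ok
k=7 barrier max(L[7]=7,C[6]=5)→7c, D[7]=7 ok
k=8 barrier max(L[8]=6,C[7]=8)→8c, D[8]=8 ok
k=9 barrier C[8]=7→7c, D[9]=7 ok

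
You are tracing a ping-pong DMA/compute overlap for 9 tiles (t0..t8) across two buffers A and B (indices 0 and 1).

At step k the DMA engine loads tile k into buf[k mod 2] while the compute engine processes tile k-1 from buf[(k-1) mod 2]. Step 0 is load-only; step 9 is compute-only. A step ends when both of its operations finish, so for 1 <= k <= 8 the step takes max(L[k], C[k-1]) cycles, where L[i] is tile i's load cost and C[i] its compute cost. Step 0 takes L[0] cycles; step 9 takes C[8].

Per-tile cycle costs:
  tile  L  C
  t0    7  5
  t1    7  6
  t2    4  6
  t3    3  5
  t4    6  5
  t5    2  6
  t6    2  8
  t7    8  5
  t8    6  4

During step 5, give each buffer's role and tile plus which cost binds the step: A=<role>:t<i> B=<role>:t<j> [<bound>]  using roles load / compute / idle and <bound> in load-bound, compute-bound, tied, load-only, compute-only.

step 5: A=compute:t4 B=load:t5 [compute-bound]

[0] DMA t0→A (7c) ∥ CU idle ⇒ 7c, clock 7
[1] DMA t1→B (7c) ∥ CU A:t0 (5c) ⇒ 7c, clock 14
[2] DMA t2→A (4c) ∥ CU B:t1 (6c) ⇒ 6c, clock 20
[3] DMA t3→B (3c) ∥ CU A:t2 (6c) ⇒ 6c, clock 26
[4] DMA t4→A (6c) ∥ CU B:t3 (5c) ⇒ 6c, clock 32
[5] DMA t5→B (2c) ∥ CU A:t4 (5c) ⇒ 5c, clock 37
[6] DMA t6→A (2c) ∥ CU B:t5 (6c) ⇒ 6c, clock 43
[7] DMA t7→B (8c) ∥ CU A:t6 (8c) ⇒ 8c, clock 51
[8] DMA t8→A (6c) ∥ CU B:t7 (5c) ⇒ 6c, clock 57
[9] DMA idle ∥ CU A:t8 (4c) ⇒ 4c, clock 61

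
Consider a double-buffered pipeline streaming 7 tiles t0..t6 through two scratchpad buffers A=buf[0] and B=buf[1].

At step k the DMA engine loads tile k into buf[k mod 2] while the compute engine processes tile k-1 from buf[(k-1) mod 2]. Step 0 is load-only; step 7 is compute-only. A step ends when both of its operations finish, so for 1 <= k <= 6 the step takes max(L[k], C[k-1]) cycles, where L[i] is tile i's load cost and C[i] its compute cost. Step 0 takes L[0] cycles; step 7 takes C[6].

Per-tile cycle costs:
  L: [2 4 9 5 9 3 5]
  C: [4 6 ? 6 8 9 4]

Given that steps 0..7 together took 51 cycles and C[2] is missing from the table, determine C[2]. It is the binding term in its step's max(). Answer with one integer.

C[2] = 6

step 0 → dur = L[0]=2 = 2
step 1 → dur = max(L[1]=4, C[0]=4) = 4
step 2 → dur = max(L[2]=9, C[1]=6) = 9
step 3 → dur = max(L[3]=5, C[2]=?) = C[2]  (unknown; binding)
step 4 → dur = max(L[4]=9, C[3]=6) = 9
step 5 → dur = max(L[5]=3, C[4]=8) = 8
step 6 → dur = max(L[6]=5, C[5]=9) = 9
step 7 → dur = C[6]=4 = 4
sum of known step durations = 45
dur[3] = total - known = 51 - 45 = 6
C[2] is the binding max in step 3, so C[2] = dur[3] = 6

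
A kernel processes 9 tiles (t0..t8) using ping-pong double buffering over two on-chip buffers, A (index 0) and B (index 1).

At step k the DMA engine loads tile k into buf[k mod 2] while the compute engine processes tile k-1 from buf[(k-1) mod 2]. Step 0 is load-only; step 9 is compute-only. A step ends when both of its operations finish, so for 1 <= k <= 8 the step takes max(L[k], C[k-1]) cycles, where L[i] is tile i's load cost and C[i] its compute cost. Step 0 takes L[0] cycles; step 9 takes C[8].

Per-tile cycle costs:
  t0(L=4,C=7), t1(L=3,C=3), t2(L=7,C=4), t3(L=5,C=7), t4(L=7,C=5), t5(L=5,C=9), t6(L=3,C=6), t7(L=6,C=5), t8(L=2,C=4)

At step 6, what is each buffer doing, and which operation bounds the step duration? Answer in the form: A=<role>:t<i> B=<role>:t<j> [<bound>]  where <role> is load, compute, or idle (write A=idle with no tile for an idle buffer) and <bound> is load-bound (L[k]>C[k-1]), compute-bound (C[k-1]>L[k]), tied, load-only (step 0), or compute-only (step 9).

k=0 load=t0/4c comp=- wait=4 total=4
k=1 load=t1/3c comp=t0/7c wait=7 total=11
k=2 load=t2/7c comp=t1/3c wait=7 total=18
k=3 load=t3/5c comp=t2/4c wait=5 total=23
k=4 load=t4/7c comp=t3/7c wait=7 total=30
k=5 load=t5/5c comp=t4/5c wait=5 total=35
k=6 load=t6/3c comp=t5/9c wait=9 total=44
k=7 load=t7/6c comp=t6/6c wait=6 total=50
k=8 load=t8/2c comp=t7/5c wait=5 total=55
k=9 load=- comp=t8/4c wait=4 total=59

step 6: A=load:t6 B=compute:t5 [compute-bound]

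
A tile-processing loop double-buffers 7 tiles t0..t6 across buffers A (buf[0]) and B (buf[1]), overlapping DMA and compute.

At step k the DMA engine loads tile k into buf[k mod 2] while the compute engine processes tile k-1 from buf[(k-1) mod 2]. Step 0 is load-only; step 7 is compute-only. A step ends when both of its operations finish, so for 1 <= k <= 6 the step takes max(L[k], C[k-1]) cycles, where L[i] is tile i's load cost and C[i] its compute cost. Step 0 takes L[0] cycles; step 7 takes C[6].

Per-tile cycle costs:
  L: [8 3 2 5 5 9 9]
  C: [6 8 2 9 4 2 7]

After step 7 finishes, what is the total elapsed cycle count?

end_cycle[7] = 61

step 0: L[0]=8 → dur=8, Σ=8 | A=load:t0 B=idle [load-only]
step 1: L[1]=3 C[0]=6 → dur=6, Σ=14 | A=compute:t0 B=load:t1 [compute-bound]
step 2: L[2]=2 C[1]=8 → dur=8, Σ=22 | A=load:t2 B=compute:t1 [compute-bound]
step 3: L[3]=5 C[2]=2 → dur=5, Σ=27 | A=compute:t2 B=load:t3 [load-bound]
step 4: L[4]=5 C[3]=9 → dur=9, Σ=36 | A=load:t4 B=compute:t3 [compute-bound]
step 5: L[5]=9 C[4]=4 → dur=9, Σ=45 | A=compute:t4 B=load:t5 [load-bound]
step 6: L[6]=9 C[5]=2 → dur=9, Σ=54 | A=load:t6 B=compute:t5 [load-bound]
step 7: C[6]=7 → dur=7, Σ=61 | A=compute:t6 B=idle [compute-only]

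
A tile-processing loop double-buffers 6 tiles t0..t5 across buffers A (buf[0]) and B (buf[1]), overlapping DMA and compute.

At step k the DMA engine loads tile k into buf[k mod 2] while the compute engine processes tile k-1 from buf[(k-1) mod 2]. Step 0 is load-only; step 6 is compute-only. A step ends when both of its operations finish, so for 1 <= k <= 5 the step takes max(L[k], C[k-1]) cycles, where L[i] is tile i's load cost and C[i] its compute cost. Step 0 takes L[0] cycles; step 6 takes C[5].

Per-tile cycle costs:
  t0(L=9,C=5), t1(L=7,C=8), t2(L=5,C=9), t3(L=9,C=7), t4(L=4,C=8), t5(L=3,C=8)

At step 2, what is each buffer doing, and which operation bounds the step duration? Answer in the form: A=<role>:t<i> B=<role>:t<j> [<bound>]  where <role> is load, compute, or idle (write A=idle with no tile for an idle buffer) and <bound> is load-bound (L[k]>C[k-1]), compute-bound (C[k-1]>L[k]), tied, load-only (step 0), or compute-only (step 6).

k=0 load=t0/9c comp=- wait=9 total=9
k=1 load=t1/7c comp=t0/5c wait=7 total=16
k=2 load=t2/5c comp=t1/8c wait=8 total=24
k=3 load=t3/9c comp=t2/9c wait=9 total=33
k=4 load=t4/4c comp=t3/7c wait=7 total=40
k=5 load=t5/3c comp=t4/8c wait=8 total=48
k=6 load=- comp=t5/8c wait=8 total=56

step 2: A=load:t2 B=compute:t1 [compute-bound]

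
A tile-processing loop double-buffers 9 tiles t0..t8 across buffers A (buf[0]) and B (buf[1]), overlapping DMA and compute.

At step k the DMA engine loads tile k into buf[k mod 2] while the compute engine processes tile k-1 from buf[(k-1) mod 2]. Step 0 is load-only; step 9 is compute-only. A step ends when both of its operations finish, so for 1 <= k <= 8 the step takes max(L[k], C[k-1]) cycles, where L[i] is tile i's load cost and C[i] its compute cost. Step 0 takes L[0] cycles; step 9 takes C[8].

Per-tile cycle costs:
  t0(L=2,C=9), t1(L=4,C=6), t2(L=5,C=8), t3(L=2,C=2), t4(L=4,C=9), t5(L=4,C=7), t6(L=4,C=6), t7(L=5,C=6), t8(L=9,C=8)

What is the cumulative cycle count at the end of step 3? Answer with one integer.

end_cycle[3] = 25

[0] DMA t0→A (2c) ∥ CU idle ⇒ 2c, clock 2
[1] DMA t1→B (4c) ∥ CU A:t0 (9c) ⇒ 9c, clock 11
[2] DMA t2→A (5c) ∥ CU B:t1 (6c) ⇒ 6c, clock 17
[3] DMA t3→B (2c) ∥ CU A:t2 (8c) ⇒ 8c, clock 25
[4] DMA t4→A (4c) ∥ CU B:t3 (2c) ⇒ 4c, clock 29
[5] DMA t5→B (4c) ∥ CU A:t4 (9c) ⇒ 9c, clock 38
[6] DMA t6→A (4c) ∥ CU B:t5 (7c) ⇒ 7c, clock 45
[7] DMA t7→B (5c) ∥ CU A:t6 (6c) ⇒ 6c, clock 51
[8] DMA t8→A (9c) ∥ CU B:t7 (6c) ⇒ 9c, clock 60
[9] DMA idle ∥ CU A:t8 (8c) ⇒ 8c, clock 68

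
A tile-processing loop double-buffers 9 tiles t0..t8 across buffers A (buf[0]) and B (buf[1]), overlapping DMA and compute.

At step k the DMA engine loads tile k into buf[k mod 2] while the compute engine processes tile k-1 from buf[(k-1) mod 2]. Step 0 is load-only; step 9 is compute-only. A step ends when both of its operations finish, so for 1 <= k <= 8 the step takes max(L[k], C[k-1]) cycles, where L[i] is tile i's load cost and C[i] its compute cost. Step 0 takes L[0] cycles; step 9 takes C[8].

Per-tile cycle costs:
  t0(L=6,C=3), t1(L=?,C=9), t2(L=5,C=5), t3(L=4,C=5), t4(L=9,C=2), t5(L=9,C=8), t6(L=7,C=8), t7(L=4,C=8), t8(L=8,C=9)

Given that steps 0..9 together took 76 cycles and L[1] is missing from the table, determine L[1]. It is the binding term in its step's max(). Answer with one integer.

L[1] = 5

step 0 | dur = L[0]=6 = 6
step 1 | dur = max(L[1]=?, C[0]=3) = L[1]  (unknown; binding)
step 2 | dur = max(L[2]=5, C[1]=9) = 9
step 3 | dur = max(L[3]=4, C[2]=5) = 5
step 4 | dur = max(L[4]=9, C[3]=5) = 9
step 5 | dur = max(L[5]=9, C[4]=2) = 9
step 6 | dur = max(L[6]=7, C[5]=8) = 8
step 7 | dur = max(L[7]=4, C[6]=8) = 8
step 8 | dur = max(L[8]=8, C[7]=8) = 8
step 9 | dur = C[8]=9 = 9
sum of known step durations = 71
dur[1] = total - known = 76 - 71 = 5
L[1] is the binding max in step 1, so L[1] = dur[1] = 5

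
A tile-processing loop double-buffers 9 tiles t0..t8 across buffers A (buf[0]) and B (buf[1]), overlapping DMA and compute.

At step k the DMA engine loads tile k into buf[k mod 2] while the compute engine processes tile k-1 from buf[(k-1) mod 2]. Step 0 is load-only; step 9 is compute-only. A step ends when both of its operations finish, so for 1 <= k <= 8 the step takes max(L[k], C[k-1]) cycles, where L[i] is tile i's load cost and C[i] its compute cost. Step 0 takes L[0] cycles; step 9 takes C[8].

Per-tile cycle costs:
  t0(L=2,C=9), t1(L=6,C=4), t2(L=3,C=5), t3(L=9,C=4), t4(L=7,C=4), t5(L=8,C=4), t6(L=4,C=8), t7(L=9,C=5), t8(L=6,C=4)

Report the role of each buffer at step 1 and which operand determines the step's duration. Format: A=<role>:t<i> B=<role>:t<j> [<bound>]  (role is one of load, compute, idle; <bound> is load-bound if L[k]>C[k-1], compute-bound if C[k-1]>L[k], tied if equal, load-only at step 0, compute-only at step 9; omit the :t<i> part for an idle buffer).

step 0: L[0]=2 → dur=2, Σ=2 | A=load:t0 B=idle [load-only]
step 1: L[1]=6 C[0]=9 → dur=9, Σ=11 | A=compute:t0 B=load:t1 [compute-bound]
step 2: L[2]=3 C[1]=4 → dur=4, Σ=15 | A=load:t2 B=compute:t1 [compute-bound]
step 3: L[3]=9 C[2]=5 → dur=9, Σ=24 | A=compute:t2 B=load:t3 [load-bound]
step 4: L[4]=7 C[3]=4 → dur=7, Σ=31 | A=load:t4 B=compute:t3 [load-bound]
step 5: L[5]=8 C[4]=4 → dur=8, Σ=39 | A=compute:t4 B=load:t5 [load-bound]
step 6: L[6]=4 C[5]=4 → dur=4, Σ=43 | A=load:t6 B=compute:t5 [tied]
step 7: L[7]=9 C[6]=8 → dur=9, Σ=52 | A=compute:t6 B=load:t7 [load-bound]
step 8: L[8]=6 C[7]=5 → dur=6, Σ=58 | A=load:t8 B=compute:t7 [load-bound]
step 9: C[8]=4 → dur=4, Σ=62 | A=compute:t8 B=idle [compute-only]

step 1: A=compute:t0 B=load:t1 [compute-bound]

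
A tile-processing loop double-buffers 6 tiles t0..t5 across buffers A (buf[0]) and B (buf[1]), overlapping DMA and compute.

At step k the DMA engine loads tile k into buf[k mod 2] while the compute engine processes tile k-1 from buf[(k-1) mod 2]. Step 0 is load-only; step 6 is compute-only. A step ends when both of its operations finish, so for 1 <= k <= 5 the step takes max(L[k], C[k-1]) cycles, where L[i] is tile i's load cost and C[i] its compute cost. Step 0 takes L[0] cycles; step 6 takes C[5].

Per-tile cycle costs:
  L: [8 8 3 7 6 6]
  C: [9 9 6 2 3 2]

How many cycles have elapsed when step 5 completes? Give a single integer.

end_cycle[5] = 45

  0. 8=8c; end=8; A:t0 B:-
  1. max(8,9)=9c; end=17; A:t0 B:t1
  2. max(3,9)=9c; end=26; A:t2 B:t1
  3. max(7,6)=7c; end=33; A:t2 B:t3
  4. max(6,2)=6c; end=39; A:t4 B:t3
  5. max(6,3)=6c; end=45; A:t4 B:t5
  6. 2=2c; end=47; A:t4 B:t5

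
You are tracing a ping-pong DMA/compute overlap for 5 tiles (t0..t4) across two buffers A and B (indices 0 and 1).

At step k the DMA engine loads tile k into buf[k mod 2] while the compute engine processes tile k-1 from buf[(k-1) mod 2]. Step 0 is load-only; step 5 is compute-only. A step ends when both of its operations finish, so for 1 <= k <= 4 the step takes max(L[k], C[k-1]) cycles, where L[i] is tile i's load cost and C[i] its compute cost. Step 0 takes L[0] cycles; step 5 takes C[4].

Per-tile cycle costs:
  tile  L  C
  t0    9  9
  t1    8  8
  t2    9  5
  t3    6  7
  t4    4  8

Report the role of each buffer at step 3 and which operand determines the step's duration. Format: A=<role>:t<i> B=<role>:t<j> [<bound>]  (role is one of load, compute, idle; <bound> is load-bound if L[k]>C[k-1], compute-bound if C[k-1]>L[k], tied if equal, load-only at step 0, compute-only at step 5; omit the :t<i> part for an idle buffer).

step 3: A=compute:t2 B=load:t3 [load-bound]

step 0: L[0]=9 → dur=9, Σ=9 | A=load:t0 B=idle [load-only]
step 1: L[1]=8 C[0]=9 → dur=9, Σ=18 | A=compute:t0 B=load:t1 [compute-bound]
step 2: L[2]=9 C[1]=8 → dur=9, Σ=27 | A=load:t2 B=compute:t1 [load-bound]
step 3: L[3]=6 C[2]=5 → dur=6, Σ=33 | A=compute:t2 B=load:t3 [load-bound]
step 4: L[4]=4 C[3]=7 → dur=7, Σ=40 | A=load:t4 B=compute:t3 [compute-bound]
step 5: C[4]=8 → dur=8, Σ=48 | A=compute:t4 B=idle [compute-only]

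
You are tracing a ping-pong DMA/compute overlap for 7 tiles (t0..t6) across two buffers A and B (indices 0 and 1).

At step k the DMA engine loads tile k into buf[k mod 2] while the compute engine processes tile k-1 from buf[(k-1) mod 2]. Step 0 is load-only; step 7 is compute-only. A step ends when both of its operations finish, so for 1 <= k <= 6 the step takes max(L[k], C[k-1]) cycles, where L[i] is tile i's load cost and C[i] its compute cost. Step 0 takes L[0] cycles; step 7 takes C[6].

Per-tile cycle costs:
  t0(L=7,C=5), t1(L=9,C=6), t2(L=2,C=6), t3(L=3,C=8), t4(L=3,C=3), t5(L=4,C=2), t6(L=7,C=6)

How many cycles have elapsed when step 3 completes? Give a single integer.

[0] DMA t0→A (7c) ∥ CU idle ⇒ 7c, clock 7
[1] DMA t1→B (9c) ∥ CU A:t0 (5c) ⇒ 9c, clock 16
[2] DMA t2→A (2c) ∥ CU B:t1 (6c) ⇒ 6c, clock 22
[3] DMA t3→B (3c) ∥ CU A:t2 (6c) ⇒ 6c, clock 28
[4] DMA t4→A (3c) ∥ CU B:t3 (8c) ⇒ 8c, clock 36
[5] DMA t5→B (4c) ∥ CU A:t4 (3c) ⇒ 4c, clock 40
[6] DMA t6→A (7c) ∥ CU B:t5 (2c) ⇒ 7c, clock 47
[7] DMA idle ∥ CU A:t6 (6c) ⇒ 6c, clock 53

end_cycle[3] = 28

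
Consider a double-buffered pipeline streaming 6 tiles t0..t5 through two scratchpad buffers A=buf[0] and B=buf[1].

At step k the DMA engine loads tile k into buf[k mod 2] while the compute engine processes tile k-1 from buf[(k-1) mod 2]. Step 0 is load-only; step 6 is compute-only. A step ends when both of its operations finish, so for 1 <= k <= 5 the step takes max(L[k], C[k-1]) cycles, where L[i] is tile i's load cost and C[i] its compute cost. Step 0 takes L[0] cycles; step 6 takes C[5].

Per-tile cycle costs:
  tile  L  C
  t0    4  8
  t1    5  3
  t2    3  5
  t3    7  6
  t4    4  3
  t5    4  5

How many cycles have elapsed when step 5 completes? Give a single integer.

k=0 load=t0/4c comp=- wait=4 total=4
k=1 load=t1/5c comp=t0/8c wait=8 total=12
k=2 load=t2/3c comp=t1/3c wait=3 total=15
k=3 load=t3/7c comp=t2/5c wait=7 total=22
k=4 load=t4/4c comp=t3/6c wait=6 total=28
k=5 load=t5/4c comp=t4/3c wait=4 total=32
k=6 load=- comp=t5/5c wait=5 total=37

end_cycle[5] = 32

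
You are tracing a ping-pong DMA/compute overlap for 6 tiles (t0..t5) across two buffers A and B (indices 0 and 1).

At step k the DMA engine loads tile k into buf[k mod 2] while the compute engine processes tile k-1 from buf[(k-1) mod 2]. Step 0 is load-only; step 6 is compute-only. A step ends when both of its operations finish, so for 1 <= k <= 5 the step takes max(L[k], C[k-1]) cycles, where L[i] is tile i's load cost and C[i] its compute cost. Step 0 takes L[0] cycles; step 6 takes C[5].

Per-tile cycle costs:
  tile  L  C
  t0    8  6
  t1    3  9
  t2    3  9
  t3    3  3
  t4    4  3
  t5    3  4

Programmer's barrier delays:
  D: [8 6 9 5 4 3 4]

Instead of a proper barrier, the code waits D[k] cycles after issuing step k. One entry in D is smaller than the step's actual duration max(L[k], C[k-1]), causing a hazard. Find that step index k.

hazard at step 3

[0] required=L[0]=8=8 vs D=8 ok
[1] required=max(L[1]=3,C[0]=6)=6 vs D=6 ok
[2] required=max(L[2]=3,C[1]=9)=9 vs D=9 ok
[3] required=max(L[3]=3,C[2]=9)=9 vs D=5 SHORT
[4] required=max(L[4]=4,C[3]=3)=4 vs D=4 ok
[5] required=max(L[5]=3,C[4]=3)=3 vs D=3 ok
[6] required=C[5]=4=4 vs D=4 ok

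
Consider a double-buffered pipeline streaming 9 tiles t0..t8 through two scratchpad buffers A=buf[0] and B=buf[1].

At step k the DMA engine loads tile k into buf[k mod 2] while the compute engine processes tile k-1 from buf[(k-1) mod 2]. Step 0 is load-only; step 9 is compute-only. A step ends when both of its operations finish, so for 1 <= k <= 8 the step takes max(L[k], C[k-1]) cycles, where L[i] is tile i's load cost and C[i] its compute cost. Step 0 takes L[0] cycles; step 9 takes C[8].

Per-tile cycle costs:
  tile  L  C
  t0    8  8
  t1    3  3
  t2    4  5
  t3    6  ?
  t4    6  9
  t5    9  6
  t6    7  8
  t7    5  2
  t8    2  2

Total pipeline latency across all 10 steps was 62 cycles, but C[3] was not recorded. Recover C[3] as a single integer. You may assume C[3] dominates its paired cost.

step 0 | dur = L[0]=8 = 8
step 1 | dur = max(L[1]=3, C[0]=8) = 8
step 2 | dur = max(L[2]=4, C[1]=3) = 4
step 3 | dur = max(L[3]=6, C[2]=5) = 6
step 4 | dur = max(L[4]=6, C[3]=?) = C[3]  (unknown; binding)
step 5 | dur = max(L[5]=9, C[4]=9) = 9
step 6 | dur = max(L[6]=7, C[5]=6) = 7
step 7 | dur = max(L[7]=5, C[6]=8) = 8
step 8 | dur = max(L[8]=2, C[7]=2) = 2
step 9 | dur = C[8]=2 = 2
sum of known step durations = 54
dur[4] = total - known = 62 - 54 = 8
C[3] is the binding max in step 4, so C[3] = dur[4] = 8

C[3] = 8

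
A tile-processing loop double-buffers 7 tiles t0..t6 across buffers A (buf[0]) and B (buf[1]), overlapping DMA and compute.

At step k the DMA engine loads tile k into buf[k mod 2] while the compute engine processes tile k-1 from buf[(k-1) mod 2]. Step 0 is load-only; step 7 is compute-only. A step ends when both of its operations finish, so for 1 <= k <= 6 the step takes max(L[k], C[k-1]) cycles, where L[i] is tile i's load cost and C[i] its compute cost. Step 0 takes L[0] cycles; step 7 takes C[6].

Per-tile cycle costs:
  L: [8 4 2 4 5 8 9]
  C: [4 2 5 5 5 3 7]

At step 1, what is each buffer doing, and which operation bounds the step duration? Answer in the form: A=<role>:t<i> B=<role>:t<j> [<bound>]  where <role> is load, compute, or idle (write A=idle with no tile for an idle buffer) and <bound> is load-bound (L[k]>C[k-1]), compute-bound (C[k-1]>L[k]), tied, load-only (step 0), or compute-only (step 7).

[0] DMA t0→A (8c) ∥ CU idle ⇒ 8c, clock 8
[1] DMA t1→B (4c) ∥ CU A:t0 (4c) ⇒ 4c, clock 12
[2] DMA t2→A (2c) ∥ CU B:t1 (2c) ⇒ 2c, clock 14
[3] DMA t3→B (4c) ∥ CU A:t2 (5c) ⇒ 5c, clock 19
[4] DMA t4→A (5c) ∥ CU B:t3 (5c) ⇒ 5c, clock 24
[5] DMA t5→B (8c) ∥ CU A:t4 (5c) ⇒ 8c, clock 32
[6] DMA t6→A (9c) ∥ CU B:t5 (3c) ⇒ 9c, clock 41
[7] DMA idle ∥ CU A:t6 (7c) ⇒ 7c, clock 48

step 1: A=compute:t0 B=load:t1 [tied]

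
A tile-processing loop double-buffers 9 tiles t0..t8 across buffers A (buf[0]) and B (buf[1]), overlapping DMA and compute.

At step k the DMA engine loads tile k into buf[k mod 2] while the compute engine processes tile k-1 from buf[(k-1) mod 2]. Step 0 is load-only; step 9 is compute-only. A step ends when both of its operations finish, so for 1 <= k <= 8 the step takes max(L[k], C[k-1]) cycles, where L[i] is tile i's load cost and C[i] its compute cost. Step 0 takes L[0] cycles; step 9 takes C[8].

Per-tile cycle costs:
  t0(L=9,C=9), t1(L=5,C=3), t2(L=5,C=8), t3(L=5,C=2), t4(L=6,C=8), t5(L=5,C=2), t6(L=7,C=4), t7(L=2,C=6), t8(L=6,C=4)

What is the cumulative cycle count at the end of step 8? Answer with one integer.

end_cycle[8] = 62

[0] DMA t0→A (9c) ∥ CU idle ⇒ 9c, clock 9
[1] DMA t1→B (5c) ∥ CU A:t0 (9c) ⇒ 9c, clock 18
[2] DMA t2→A (5c) ∥ CU B:t1 (3c) ⇒ 5c, clock 23
[3] DMA t3→B (5c) ∥ CU A:t2 (8c) ⇒ 8c, clock 31
[4] DMA t4→A (6c) ∥ CU B:t3 (2c) ⇒ 6c, clock 37
[5] DMA t5→B (5c) ∥ CU A:t4 (8c) ⇒ 8c, clock 45
[6] DMA t6→A (7c) ∥ CU B:t5 (2c) ⇒ 7c, clock 52
[7] DMA t7→B (2c) ∥ CU A:t6 (4c) ⇒ 4c, clock 56
[8] DMA t8→A (6c) ∥ CU B:t7 (6c) ⇒ 6c, clock 62
[9] DMA idle ∥ CU A:t8 (4c) ⇒ 4c, clock 66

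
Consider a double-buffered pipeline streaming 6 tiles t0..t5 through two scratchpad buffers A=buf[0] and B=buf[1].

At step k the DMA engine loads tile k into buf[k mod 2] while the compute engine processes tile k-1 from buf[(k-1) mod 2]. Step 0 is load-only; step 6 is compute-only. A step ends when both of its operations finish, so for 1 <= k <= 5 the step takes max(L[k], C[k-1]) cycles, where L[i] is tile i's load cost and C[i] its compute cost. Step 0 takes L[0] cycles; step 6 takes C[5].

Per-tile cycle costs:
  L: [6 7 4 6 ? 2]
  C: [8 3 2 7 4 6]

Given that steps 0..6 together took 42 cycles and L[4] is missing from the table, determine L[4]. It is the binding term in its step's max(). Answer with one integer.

L[4] = 8

step 0 = dur = L[0]=6 = 6
step 1 = dur = max(L[1]=7, C[0]=8) = 8
step 2 = dur = max(L[2]=4, C[1]=3) = 4
step 3 = dur = max(L[3]=6, C[2]=2) = 6
step 4 = dur = max(L[4]=?, C[3]=7) = L[4]  (unknown; binding)
step 5 = dur = max(L[5]=2, C[4]=4) = 4
step 6 = dur = C[5]=6 = 6
sum of known step durations = 34
dur[4] = total - known = 42 - 34 = 8
L[4] is the binding max in step 4, so L[4] = dur[4] = 8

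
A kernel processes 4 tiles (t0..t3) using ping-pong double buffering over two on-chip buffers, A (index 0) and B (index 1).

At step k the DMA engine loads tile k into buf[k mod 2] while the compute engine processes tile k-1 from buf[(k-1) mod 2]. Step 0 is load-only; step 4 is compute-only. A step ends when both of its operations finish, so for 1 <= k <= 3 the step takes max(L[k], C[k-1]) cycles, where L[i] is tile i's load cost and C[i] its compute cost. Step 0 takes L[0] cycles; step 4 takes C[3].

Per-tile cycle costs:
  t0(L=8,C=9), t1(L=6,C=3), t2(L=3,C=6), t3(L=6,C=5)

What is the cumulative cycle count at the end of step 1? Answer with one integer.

k=0 load=t0/8c comp=- wait=8 total=8
k=1 load=t1/6c comp=t0/9c wait=9 total=17
k=2 load=t2/3c comp=t1/3c wait=3 total=20
k=3 load=t3/6c comp=t2/6c wait=6 total=26
k=4 load=- comp=t3/5c wait=5 total=31

end_cycle[1] = 17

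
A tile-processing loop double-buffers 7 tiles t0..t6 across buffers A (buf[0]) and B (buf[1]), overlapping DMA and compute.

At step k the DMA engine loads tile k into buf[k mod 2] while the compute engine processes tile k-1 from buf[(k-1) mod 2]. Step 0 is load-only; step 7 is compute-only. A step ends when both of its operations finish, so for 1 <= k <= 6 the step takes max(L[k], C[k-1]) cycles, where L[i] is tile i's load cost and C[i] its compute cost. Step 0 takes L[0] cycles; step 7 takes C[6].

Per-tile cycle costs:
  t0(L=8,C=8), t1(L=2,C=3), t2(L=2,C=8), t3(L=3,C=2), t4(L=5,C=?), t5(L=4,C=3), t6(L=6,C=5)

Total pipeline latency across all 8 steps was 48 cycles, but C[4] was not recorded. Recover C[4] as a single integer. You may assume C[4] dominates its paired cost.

C[4] = 5

step 0 | dur = L[0]=8 = 8
step 1 | dur = max(L[1]=2, C[0]=8) = 8
step 2 | dur = max(L[2]=2, C[1]=3) = 3
step 3 | dur = max(L[3]=3, C[2]=8) = 8
step 4 | dur = max(L[4]=5, C[3]=2) = 5
step 5 | dur = max(L[5]=4, C[4]=?) = C[4]  (unknown; binding)
step 6 | dur = max(L[6]=6, C[5]=3) = 6
step 7 | dur = C[6]=5 = 5
sum of known step durations = 43
dur[5] = total - known = 48 - 43 = 5
C[4] is the binding max in step 5, so C[4] = dur[5] = 5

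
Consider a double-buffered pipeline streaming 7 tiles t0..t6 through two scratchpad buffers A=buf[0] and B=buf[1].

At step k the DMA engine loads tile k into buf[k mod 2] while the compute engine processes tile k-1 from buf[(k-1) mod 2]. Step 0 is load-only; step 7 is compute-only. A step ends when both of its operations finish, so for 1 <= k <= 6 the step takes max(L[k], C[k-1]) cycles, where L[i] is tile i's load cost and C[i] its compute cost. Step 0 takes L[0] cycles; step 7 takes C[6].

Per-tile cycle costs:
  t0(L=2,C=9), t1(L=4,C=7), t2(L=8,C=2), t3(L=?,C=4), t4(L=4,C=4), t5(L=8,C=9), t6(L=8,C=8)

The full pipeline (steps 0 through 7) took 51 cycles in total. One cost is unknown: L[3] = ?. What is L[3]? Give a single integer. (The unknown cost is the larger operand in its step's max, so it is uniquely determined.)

step 0 → dur = L[0]=2 = 2
step 1 → dur = max(L[1]=4, C[0]=9) = 9
step 2 → dur = max(L[2]=8, C[1]=7) = 8
step 3 → dur = max(L[3]=?, C[2]=2) = L[3]  (unknown; binding)
step 4 → dur = max(L[4]=4, C[3]=4) = 4
step 5 → dur = max(L[5]=8, C[4]=4) = 8
step 6 → dur = max(L[6]=8, C[5]=9) = 9
step 7 → dur = C[6]=8 = 8
sum of known step durations = 48
dur[3] = total - known = 51 - 48 = 3
L[3] is the binding max in step 3, so L[3] = dur[3] = 3

L[3] = 3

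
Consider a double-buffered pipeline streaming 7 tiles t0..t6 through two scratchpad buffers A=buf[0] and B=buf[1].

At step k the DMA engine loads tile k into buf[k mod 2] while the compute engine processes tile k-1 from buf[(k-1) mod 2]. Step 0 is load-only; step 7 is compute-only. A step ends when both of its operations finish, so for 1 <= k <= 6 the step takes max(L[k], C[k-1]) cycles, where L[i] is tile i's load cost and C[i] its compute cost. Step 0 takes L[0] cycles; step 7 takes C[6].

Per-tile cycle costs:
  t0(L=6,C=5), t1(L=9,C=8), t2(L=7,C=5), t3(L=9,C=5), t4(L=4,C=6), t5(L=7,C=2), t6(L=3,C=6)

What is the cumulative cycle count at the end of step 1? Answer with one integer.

end_cycle[1] = 15

k=0 load=t0/6c comp=- wait=6 total=6
k=1 load=t1/9c comp=t0/5c wait=9 total=15
k=2 load=t2/7c comp=t1/8c wait=8 total=23
k=3 load=t3/9c comp=t2/5c wait=9 total=32
k=4 load=t4/4c comp=t3/5c wait=5 total=37
k=5 load=t5/7c comp=t4/6c wait=7 total=44
k=6 load=t6/3c comp=t5/2c wait=3 total=47
k=7 load=- comp=t6/6c wait=6 total=53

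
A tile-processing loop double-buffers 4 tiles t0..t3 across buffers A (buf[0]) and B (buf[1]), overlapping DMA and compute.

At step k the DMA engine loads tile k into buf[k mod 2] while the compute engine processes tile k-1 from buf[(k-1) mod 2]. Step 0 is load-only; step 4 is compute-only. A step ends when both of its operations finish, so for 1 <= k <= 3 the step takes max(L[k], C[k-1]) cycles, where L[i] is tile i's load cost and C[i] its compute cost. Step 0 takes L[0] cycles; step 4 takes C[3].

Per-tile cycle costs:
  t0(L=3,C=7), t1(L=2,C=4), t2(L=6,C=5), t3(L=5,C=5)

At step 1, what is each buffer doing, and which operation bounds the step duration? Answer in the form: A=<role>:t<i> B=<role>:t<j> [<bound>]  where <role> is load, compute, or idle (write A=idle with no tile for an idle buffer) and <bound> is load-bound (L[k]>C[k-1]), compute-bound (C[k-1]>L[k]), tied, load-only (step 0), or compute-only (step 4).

step 0: L[0]=3 → dur=3, Σ=3 | A=load:t0 B=idle [load-only]
step 1: L[1]=2 C[0]=7 → dur=7, Σ=10 | A=compute:t0 B=load:t1 [compute-bound]
step 2: L[2]=6 C[1]=4 → dur=6, Σ=16 | A=load:t2 B=compute:t1 [load-bound]
step 3: L[3]=5 C[2]=5 → dur=5, Σ=21 | A=compute:t2 B=load:t3 [tied]
step 4: C[3]=5 → dur=5, Σ=26 | A=idle B=compute:t3 [compute-only]

step 1: A=compute:t0 B=load:t1 [compute-bound]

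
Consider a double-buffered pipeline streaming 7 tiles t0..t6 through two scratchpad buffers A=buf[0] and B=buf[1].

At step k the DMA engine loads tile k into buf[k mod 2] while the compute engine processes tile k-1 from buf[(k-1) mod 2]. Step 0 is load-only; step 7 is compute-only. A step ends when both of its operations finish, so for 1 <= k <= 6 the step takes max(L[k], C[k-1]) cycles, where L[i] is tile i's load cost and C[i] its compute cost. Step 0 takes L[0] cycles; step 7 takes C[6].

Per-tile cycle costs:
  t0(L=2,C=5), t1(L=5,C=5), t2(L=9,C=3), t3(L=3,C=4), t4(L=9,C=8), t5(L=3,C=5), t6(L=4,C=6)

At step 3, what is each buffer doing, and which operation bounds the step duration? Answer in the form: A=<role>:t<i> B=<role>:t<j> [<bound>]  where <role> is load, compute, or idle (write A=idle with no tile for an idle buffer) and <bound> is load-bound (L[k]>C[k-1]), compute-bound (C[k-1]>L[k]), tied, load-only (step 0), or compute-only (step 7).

k=0 load=t0/2c comp=- wait=2 total=2
k=1 load=t1/5c comp=t0/5c wait=5 total=7
k=2 load=t2/9c comp=t1/5c wait=9 total=16
k=3 load=t3/3c comp=t2/3c wait=3 total=19
k=4 load=t4/9c comp=t3/4c wait=9 total=28
k=5 load=t5/3c comp=t4/8c wait=8 total=36
k=6 load=t6/4c comp=t5/5c wait=5 total=41
k=7 load=- comp=t6/6c wait=6 total=47

step 3: A=compute:t2 B=load:t3 [tied]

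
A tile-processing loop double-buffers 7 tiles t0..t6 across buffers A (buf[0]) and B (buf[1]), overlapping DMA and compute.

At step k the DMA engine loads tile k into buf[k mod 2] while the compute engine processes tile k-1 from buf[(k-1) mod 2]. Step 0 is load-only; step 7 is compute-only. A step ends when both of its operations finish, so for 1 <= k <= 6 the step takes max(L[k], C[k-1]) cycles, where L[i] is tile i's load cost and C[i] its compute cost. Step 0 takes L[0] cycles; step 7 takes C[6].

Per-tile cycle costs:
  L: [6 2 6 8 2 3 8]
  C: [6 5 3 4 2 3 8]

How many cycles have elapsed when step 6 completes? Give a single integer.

step 0: L[0]=6 → dur=6, Σ=6 | A=load:t0 B=idle [load-only]
step 1: L[1]=2 C[0]=6 → dur=6, Σ=12 | A=compute:t0 B=load:t1 [compute-bound]
step 2: L[2]=6 C[1]=5 → dur=6, Σ=18 | A=load:t2 B=compute:t1 [load-bound]
step 3: L[3]=8 C[2]=3 → dur=8, Σ=26 | A=compute:t2 B=load:t3 [load-bound]
step 4: L[4]=2 C[3]=4 → dur=4, Σ=30 | A=load:t4 B=compute:t3 [compute-bound]
step 5: L[5]=3 C[4]=2 → dur=3, Σ=33 | A=compute:t4 B=load:t5 [load-bound]
step 6: L[6]=8 C[5]=3 → dur=8, Σ=41 | A=load:t6 B=compute:t5 [load-bound]
step 7: C[6]=8 → dur=8, Σ=49 | A=compute:t6 B=idle [compute-only]

end_cycle[6] = 41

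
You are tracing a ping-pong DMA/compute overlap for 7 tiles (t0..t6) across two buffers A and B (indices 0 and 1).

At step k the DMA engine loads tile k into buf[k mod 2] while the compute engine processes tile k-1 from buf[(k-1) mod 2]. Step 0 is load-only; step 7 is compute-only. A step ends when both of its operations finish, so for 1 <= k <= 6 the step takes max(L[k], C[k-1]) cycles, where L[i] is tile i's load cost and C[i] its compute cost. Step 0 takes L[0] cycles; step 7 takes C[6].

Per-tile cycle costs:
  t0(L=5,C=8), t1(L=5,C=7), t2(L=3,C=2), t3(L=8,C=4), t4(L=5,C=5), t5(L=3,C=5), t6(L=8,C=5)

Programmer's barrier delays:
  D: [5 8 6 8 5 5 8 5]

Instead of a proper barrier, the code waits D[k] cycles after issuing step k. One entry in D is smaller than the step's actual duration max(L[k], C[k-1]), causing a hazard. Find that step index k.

step 0: need L[0]=5 = 5; D[0]=5 ok
step 1: need max(L[1]=5,C[0]=8) = 8; D[1]=8 ok
step 2: need max(L[2]=3,C[1]=7) = 7; D[2]=6 SHORT
step 3: need max(L[3]=8,C[2]=2) = 8; D[3]=8 ok
step 4: need max(L[4]=5,C[3]=4) = 5; D[4]=5 ok
step 5: need max(L[5]=3,C[4]=5) = 5; D[5]=5 ok
step 6: need max(L[6]=8,C[5]=5) = 8; D[6]=8 ok
step 7: need C[6]=5 = 5; D[7]=5 ok

hazard at step 2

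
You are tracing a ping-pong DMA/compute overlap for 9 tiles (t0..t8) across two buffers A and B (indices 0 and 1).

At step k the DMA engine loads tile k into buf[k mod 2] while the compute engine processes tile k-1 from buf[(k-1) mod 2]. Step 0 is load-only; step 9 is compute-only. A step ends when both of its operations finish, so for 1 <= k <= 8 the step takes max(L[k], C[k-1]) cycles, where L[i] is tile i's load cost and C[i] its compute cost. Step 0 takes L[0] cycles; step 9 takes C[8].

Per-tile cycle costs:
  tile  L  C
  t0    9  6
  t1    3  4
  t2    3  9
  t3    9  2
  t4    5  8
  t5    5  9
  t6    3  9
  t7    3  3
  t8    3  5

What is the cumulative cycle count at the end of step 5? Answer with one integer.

end_cycle[5] = 41

k=0 load=t0/9c comp=- wait=9 total=9
k=1 load=t1/3c comp=t0/6c wait=6 total=15
k=2 load=t2/3c comp=t1/4c wait=4 total=19
k=3 load=t3/9c comp=t2/9c wait=9 total=28
k=4 load=t4/5c comp=t3/2c wait=5 total=33
k=5 load=t5/5c comp=t4/8c wait=8 total=41
k=6 load=t6/3c comp=t5/9c wait=9 total=50
k=7 load=t7/3c comp=t6/9c wait=9 total=59
k=8 load=t8/3c comp=t7/3c wait=3 total=62
k=9 load=- comp=t8/5c wait=5 total=67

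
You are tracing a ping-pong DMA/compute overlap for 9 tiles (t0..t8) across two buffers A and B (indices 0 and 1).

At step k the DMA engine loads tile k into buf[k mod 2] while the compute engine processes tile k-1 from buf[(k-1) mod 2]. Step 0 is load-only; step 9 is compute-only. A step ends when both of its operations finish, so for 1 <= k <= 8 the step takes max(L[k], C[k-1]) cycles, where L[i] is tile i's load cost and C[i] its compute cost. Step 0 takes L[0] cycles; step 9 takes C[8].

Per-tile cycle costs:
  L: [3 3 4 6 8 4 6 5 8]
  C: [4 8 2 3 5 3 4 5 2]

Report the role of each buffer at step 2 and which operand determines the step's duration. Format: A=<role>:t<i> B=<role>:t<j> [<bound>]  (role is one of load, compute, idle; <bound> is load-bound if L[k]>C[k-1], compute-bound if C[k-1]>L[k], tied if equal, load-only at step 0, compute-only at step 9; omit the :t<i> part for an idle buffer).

step 2: A=load:t2 B=compute:t1 [compute-bound]

step 0: L[0]=3 → dur=3, Σ=3 | A=load:t0 B=idle [load-only]
step 1: L[1]=3 C[0]=4 → dur=4, Σ=7 | A=compute:t0 B=load:t1 [compute-bound]
step 2: L[2]=4 C[1]=8 → dur=8, Σ=15 | A=load:t2 B=compute:t1 [compute-bound]
step 3: L[3]=6 C[2]=2 → dur=6, Σ=21 | A=compute:t2 B=load:t3 [load-bound]
step 4: L[4]=8 C[3]=3 → dur=8, Σ=29 | A=load:t4 B=compute:t3 [load-bound]
step 5: L[5]=4 C[4]=5 → dur=5, Σ=34 | A=compute:t4 B=load:t5 [compute-bound]
step 6: L[6]=6 C[5]=3 → dur=6, Σ=40 | A=load:t6 B=compute:t5 [load-bound]
step 7: L[7]=5 C[6]=4 → dur=5, Σ=45 | A=compute:t6 B=load:t7 [load-bound]
step 8: L[8]=8 C[7]=5 → dur=8, Σ=53 | A=load:t8 B=compute:t7 [load-bound]
step 9: C[8]=2 → dur=2, Σ=55 | A=compute:t8 B=idle [compute-only]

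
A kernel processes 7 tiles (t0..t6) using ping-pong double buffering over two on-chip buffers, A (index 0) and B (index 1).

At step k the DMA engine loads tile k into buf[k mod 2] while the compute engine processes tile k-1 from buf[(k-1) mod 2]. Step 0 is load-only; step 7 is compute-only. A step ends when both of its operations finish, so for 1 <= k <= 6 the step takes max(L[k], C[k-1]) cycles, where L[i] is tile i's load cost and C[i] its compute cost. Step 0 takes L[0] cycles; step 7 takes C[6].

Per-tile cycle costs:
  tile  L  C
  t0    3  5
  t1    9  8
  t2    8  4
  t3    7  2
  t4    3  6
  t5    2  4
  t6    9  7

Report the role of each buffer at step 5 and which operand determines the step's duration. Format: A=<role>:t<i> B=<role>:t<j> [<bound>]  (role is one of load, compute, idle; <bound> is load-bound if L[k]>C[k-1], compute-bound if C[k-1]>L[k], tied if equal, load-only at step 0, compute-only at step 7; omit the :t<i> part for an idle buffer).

[0] DMA t0→A (3c) ∥ CU idle ⇒ 3c, clock 3
[1] DMA t1→B (9c) ∥ CU A:t0 (5c) ⇒ 9c, clock 12
[2] DMA t2→A (8c) ∥ CU B:t1 (8c) ⇒ 8c, clock 20
[3] DMA t3→B (7c) ∥ CU A:t2 (4c) ⇒ 7c, clock 27
[4] DMA t4→A (3c) ∥ CU B:t3 (2c) ⇒ 3c, clock 30
[5] DMA t5→B (2c) ∥ CU A:t4 (6c) ⇒ 6c, clock 36
[6] DMA t6→A (9c) ∥ CU B:t5 (4c) ⇒ 9c, clock 45
[7] DMA idle ∥ CU A:t6 (7c) ⇒ 7c, clock 52

step 5: A=compute:t4 B=load:t5 [compute-bound]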